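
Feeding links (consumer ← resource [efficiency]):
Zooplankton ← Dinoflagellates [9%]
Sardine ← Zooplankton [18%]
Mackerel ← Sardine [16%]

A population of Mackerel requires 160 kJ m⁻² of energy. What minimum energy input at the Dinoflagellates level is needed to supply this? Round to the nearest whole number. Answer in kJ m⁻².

61728 kJ m⁻²

Cumulative transfer efficiency: 0.09 × 0.18 × 0.16 = 0.002592
Dinoflagellates energy = 160 / 0.002592 = 61728 kJ m⁻²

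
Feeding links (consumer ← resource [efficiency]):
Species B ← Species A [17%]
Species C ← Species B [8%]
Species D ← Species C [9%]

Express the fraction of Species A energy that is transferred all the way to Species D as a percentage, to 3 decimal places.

0.122%

Product of link efficiencies: 0.17 × 0.08 × 0.09 = 0.001224
As a percentage: 0.001224 × 100 = 0.122%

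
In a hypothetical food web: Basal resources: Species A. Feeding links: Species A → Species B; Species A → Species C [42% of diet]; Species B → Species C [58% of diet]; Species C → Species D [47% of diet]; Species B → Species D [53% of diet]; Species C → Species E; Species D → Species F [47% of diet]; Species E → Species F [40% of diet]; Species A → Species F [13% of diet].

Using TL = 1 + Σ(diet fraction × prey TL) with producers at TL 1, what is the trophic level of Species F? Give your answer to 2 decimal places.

Species B: 1 + 1 = 2
Species C: 1 + (0.42×1 + 0.58×2) = 2.58
Species D: 1 + (0.47×2.58 + 0.53×2) = 3.2726
Species E: 1 + 2.58 = 3.58
Species F: 1 + (0.47×3.2726 + 0.4×3.58 + 0.13×1) = 4.100122

4.10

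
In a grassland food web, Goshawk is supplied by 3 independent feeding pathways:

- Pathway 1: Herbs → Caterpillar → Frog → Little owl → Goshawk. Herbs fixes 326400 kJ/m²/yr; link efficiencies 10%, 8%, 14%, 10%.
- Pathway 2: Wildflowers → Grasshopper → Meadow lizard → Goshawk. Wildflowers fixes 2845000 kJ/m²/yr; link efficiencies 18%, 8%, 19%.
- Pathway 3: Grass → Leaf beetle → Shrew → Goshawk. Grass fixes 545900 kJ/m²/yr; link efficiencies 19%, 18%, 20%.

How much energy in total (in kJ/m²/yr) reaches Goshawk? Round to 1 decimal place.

Pathway 1: 326400 × 0.1 × 0.08 × 0.14 × 0.1 = 36.5568 kJ/m²/yr
Pathway 2: 2845000 × 0.18 × 0.08 × 0.19 = 7783.92 kJ/m²/yr
Pathway 3: 545900 × 0.19 × 0.18 × 0.2 = 3733.956 kJ/m²/yr
Total at Goshawk: 36.5568 + 7783.92 + 3733.956 = 11554.4328 kJ/m²/yr

11554.4 kJ/m²/yr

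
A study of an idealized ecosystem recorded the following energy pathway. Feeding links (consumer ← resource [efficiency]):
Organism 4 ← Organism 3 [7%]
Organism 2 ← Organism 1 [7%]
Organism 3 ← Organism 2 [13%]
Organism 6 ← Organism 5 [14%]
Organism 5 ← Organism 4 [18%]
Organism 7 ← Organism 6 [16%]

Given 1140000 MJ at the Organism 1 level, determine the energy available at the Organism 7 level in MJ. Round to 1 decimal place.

Organism 2: 1140000 × 0.07 = 79800 MJ
Organism 3: 79800 × 0.13 = 10374 MJ
Organism 4: 10374 × 0.07 = 726.18 MJ
Organism 5: 726.18 × 0.18 = 130.7124 MJ
Organism 6: 130.7124 × 0.14 = 18.299736 MJ
Organism 7: 18.299736 × 0.16 = 2.92795776 MJ

2.9 MJ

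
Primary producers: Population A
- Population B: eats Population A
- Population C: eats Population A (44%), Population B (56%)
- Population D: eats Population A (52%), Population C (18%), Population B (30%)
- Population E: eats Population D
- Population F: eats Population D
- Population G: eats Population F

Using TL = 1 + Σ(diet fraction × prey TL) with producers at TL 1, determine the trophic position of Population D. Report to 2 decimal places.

Population B: 1 + 1 = 2
Population C: 1 + (0.44×1 + 0.56×2) = 2.56
Population D: 1 + (0.52×1 + 0.18×2.56 + 0.3×2) = 2.5808
Population E: 1 + 2.5808 = 3.5808
Population F: 1 + 2.5808 = 3.5808
Population G: 1 + 3.5808 = 4.5808

2.58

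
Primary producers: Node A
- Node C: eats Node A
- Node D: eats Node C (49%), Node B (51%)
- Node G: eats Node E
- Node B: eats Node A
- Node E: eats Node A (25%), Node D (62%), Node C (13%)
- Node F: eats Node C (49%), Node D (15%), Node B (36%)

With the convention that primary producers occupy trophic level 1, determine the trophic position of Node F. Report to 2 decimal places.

3.15

Node B: 1 + 1 = 2
Node C: 1 + 1 = 2
Node D: 1 + (0.49×2 + 0.51×2) = 3
Node E: 1 + (0.25×1 + 0.62×3 + 0.13×2) = 3.37
Node F: 1 + (0.49×2 + 0.15×3 + 0.36×2) = 3.15
Node G: 1 + 3.37 = 4.37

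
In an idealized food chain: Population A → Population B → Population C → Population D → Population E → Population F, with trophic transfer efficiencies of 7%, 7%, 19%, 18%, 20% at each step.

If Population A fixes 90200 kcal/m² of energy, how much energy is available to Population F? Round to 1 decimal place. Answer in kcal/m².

Population B: 90200 × 0.07 = 6314 kcal/m²
Population C: 6314 × 0.07 = 441.98 kcal/m²
Population D: 441.98 × 0.19 = 83.9762 kcal/m²
Population E: 83.9762 × 0.18 = 15.115716 kcal/m²
Population F: 15.115716 × 0.2 = 3.0231432 kcal/m²

3.0 kcal/m²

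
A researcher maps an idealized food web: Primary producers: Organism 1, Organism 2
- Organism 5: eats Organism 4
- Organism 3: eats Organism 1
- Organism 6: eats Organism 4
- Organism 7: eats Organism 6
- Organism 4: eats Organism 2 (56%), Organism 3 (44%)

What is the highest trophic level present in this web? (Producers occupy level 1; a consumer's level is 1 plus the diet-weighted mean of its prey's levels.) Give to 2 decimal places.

4.44

Organism 3: 1 + 1 = 2
Organism 4: 1 + (0.56×1 + 0.44×2) = 2.44
Organism 5: 1 + 2.44 = 3.44
Organism 6: 1 + 2.44 = 3.44
Organism 7: 1 + 3.44 = 4.44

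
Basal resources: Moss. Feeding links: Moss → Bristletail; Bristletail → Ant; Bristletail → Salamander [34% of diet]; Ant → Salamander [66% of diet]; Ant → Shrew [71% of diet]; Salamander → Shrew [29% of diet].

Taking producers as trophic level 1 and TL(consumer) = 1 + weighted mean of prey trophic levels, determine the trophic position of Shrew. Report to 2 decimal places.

Bristletail: 1 + 1 = 2
Ant: 1 + 2 = 3
Salamander: 1 + (0.34×2 + 0.66×3) = 3.66
Shrew: 1 + (0.71×3 + 0.29×3.66) = 4.1914

4.19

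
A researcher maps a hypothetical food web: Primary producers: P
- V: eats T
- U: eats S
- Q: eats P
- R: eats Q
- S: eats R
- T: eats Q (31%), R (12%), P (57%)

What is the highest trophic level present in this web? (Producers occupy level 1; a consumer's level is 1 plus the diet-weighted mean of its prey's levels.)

Q: 1 + 1 = 2
R: 1 + 2 = 3
S: 1 + 3 = 4
T: 1 + (0.31×2 + 0.12×3 + 0.57×1) = 2.55
U: 1 + 4 = 5
V: 1 + 2.55 = 3.55

5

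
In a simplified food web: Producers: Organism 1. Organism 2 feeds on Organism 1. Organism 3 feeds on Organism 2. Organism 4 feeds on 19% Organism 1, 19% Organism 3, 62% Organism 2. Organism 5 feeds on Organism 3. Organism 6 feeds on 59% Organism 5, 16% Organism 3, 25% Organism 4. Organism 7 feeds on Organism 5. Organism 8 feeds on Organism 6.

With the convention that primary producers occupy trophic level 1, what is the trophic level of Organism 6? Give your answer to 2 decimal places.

Organism 2: 1 + 1 = 2
Organism 3: 1 + 2 = 3
Organism 4: 1 + (0.19×1 + 0.19×3 + 0.62×2) = 3
Organism 5: 1 + 3 = 4
Organism 6: 1 + (0.59×4 + 0.16×3 + 0.25×3) = 4.59
Organism 7: 1 + 4 = 5
Organism 8: 1 + 4.59 = 5.59

4.59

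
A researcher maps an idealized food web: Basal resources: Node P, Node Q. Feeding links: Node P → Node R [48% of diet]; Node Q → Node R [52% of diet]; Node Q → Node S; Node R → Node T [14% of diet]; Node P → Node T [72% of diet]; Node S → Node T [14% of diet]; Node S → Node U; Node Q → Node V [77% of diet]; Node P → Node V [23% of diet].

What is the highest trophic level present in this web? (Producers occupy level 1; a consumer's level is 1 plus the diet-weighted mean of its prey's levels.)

3

Node R: 1 + (0.48×1 + 0.52×1) = 2
Node S: 1 + 1 = 2
Node T: 1 + (0.14×2 + 0.72×1 + 0.14×2) = 2.28
Node U: 1 + 2 = 3
Node V: 1 + (0.77×1 + 0.23×1) = 2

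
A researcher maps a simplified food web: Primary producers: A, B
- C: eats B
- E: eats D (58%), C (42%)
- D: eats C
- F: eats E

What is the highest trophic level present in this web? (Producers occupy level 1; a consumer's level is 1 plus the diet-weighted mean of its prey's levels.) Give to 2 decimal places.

C: 1 + 1 = 2
D: 1 + 2 = 3
E: 1 + (0.58×3 + 0.42×2) = 3.58
F: 1 + 3.58 = 4.58

4.58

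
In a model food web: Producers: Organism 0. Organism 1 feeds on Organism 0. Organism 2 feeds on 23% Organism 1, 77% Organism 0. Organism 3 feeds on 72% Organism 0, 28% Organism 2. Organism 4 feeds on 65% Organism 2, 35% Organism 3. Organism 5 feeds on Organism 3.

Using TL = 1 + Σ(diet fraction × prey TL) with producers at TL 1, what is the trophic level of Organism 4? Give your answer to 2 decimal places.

Organism 1: 1 + 1 = 2
Organism 2: 1 + (0.23×2 + 0.77×1) = 2.23
Organism 3: 1 + (0.72×1 + 0.28×2.23) = 2.3444
Organism 4: 1 + (0.65×2.23 + 0.35×2.3444) = 3.27004
Organism 5: 1 + 2.3444 = 3.3444

3.27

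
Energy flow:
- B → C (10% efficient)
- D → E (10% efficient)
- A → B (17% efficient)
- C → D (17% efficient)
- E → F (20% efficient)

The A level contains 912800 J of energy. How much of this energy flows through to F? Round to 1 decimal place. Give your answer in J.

B: 912800 × 0.17 = 155176 J
C: 155176 × 0.1 = 15517.6 J
D: 15517.6 × 0.17 = 2637.992 J
E: 2637.992 × 0.1 = 263.7992 J
F: 263.7992 × 0.2 = 52.75984 J

52.8 J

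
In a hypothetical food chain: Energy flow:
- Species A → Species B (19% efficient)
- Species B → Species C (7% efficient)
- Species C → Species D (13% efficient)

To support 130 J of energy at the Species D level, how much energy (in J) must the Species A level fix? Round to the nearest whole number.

75188 J

Cumulative transfer efficiency: 0.19 × 0.07 × 0.13 = 0.001729
Species A energy = 130 / 0.001729 = 75188 J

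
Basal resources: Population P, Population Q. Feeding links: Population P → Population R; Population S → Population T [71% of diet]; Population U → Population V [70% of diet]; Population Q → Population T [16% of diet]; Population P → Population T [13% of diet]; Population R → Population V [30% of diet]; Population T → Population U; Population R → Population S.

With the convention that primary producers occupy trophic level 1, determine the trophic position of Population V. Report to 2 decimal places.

Population R: 1 + 1 = 2
Population S: 1 + 2 = 3
Population T: 1 + (0.13×1 + 0.71×3 + 0.16×1) = 3.42
Population U: 1 + 3.42 = 4.42
Population V: 1 + (0.7×4.42 + 0.3×2) = 4.694

4.69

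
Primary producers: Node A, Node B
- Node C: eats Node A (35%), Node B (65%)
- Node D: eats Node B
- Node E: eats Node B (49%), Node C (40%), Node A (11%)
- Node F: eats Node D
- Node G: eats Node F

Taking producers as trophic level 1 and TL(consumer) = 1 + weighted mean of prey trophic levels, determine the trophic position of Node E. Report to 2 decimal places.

Node C: 1 + (0.35×1 + 0.65×1) = 2
Node D: 1 + 1 = 2
Node E: 1 + (0.49×1 + 0.4×2 + 0.11×1) = 2.4
Node F: 1 + 2 = 3
Node G: 1 + 3 = 4

2.40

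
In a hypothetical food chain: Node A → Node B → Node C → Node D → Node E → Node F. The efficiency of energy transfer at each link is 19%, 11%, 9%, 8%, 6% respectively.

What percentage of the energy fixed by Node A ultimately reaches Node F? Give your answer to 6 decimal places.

Product of link efficiencies: 0.19 × 0.11 × 0.09 × 0.08 × 0.06 = 0.0000090288
As a percentage: 0.0000090288 × 100 = 0.000903%

0.000903%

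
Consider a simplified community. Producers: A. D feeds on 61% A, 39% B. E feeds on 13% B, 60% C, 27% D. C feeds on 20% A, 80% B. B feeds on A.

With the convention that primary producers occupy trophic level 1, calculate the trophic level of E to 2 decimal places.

B: 1 + 1 = 2
C: 1 + (0.2×1 + 0.8×2) = 2.8
D: 1 + (0.61×1 + 0.39×2) = 2.39
E: 1 + (0.13×2 + 0.6×2.8 + 0.27×2.39) = 3.5853

3.59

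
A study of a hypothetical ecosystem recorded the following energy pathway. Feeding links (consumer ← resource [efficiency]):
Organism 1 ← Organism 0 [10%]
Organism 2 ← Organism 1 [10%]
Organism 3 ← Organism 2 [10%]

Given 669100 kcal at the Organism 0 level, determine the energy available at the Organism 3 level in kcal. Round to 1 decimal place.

669.1 kcal

Organism 1: 669100 × 0.1 = 66910 kcal
Organism 2: 66910 × 0.1 = 6691 kcal
Organism 3: 6691 × 0.1 = 669.1 kcal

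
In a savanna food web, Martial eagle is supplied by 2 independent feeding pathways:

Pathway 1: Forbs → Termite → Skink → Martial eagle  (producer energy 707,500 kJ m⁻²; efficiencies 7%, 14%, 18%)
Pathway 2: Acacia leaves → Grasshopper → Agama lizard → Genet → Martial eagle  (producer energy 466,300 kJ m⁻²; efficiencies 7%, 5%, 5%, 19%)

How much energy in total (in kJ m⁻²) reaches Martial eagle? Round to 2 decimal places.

1263.53 kJ m⁻²

Pathway 1: 707500 × 0.07 × 0.14 × 0.18 = 1248.03 kJ m⁻²
Pathway 2: 466300 × 0.07 × 0.05 × 0.05 × 0.19 = 15.504475 kJ m⁻²
Total at Martial eagle: 1248.03 + 15.504475 = 1263.534475 kJ m⁻²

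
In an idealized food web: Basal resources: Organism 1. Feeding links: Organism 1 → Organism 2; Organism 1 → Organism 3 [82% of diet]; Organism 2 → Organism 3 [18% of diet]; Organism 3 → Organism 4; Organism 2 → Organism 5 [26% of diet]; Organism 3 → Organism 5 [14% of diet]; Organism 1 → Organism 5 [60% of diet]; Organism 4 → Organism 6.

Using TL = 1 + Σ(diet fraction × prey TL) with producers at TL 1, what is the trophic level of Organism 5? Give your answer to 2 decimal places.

2.43

Organism 2: 1 + 1 = 2
Organism 3: 1 + (0.82×1 + 0.18×2) = 2.18
Organism 4: 1 + 2.18 = 3.18
Organism 5: 1 + (0.26×2 + 0.14×2.18 + 0.6×1) = 2.4252
Organism 6: 1 + 3.18 = 4.18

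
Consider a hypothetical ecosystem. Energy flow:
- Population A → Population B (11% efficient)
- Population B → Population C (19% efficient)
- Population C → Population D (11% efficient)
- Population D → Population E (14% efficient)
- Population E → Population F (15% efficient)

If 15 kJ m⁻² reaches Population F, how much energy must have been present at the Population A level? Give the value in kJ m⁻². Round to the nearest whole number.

Cumulative transfer efficiency: 0.11 × 0.19 × 0.11 × 0.14 × 0.15 = 0.000048279
Population A energy = 15 / 0.000048279 = 310694 kJ m⁻²

310694 kJ m⁻²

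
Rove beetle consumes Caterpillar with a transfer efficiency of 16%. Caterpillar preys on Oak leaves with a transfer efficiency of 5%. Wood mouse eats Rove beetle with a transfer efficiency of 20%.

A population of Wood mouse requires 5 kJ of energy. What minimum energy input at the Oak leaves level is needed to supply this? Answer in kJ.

3125 kJ

Cumulative transfer efficiency: 0.05 × 0.16 × 0.2 = 0.0016
Oak leaves energy = 5 / 0.0016 = 3125 kJ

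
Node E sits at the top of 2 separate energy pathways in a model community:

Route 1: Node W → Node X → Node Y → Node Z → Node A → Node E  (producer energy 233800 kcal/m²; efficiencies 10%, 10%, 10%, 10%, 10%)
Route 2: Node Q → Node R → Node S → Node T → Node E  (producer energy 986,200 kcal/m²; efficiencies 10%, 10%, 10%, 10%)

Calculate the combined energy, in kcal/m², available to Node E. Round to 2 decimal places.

100.96 kcal/m²

Route 1: 233800 × 0.1 × 0.1 × 0.1 × 0.1 × 0.1 = 2.338 kcal/m²
Route 2: 986200 × 0.1 × 0.1 × 0.1 × 0.1 = 98.62 kcal/m²
Total at Node E: 2.338 + 98.62 = 100.958 kcal/m²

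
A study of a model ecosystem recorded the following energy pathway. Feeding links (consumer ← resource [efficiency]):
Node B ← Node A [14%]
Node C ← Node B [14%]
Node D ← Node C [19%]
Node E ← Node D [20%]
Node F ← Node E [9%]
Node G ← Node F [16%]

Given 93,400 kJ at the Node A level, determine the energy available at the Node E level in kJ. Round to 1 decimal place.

69.6 kJ

Node B: 93400 × 0.14 = 13076 kJ
Node C: 13076 × 0.14 = 1830.64 kJ
Node D: 1830.64 × 0.19 = 347.8216 kJ
Node E: 347.8216 × 0.2 = 69.56432 kJ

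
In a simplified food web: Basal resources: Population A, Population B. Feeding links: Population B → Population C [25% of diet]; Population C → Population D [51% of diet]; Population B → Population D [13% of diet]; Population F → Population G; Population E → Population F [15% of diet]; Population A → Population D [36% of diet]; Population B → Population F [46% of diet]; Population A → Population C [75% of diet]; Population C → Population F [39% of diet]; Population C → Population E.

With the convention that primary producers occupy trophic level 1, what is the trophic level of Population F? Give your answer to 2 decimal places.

Population C: 1 + (0.75×1 + 0.25×1) = 2
Population D: 1 + (0.36×1 + 0.51×2 + 0.13×1) = 2.51
Population E: 1 + 2 = 3
Population F: 1 + (0.15×3 + 0.46×1 + 0.39×2) = 2.69
Population G: 1 + 2.69 = 3.69

2.69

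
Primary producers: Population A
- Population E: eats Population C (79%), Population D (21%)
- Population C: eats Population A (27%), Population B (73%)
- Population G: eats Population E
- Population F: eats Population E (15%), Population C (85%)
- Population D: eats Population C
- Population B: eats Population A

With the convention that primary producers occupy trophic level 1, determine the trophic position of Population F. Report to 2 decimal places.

Population B: 1 + 1 = 2
Population C: 1 + (0.27×1 + 0.73×2) = 2.73
Population D: 1 + 2.73 = 3.73
Population E: 1 + (0.79×2.73 + 0.21×3.73) = 3.94
Population F: 1 + (0.15×3.94 + 0.85×2.73) = 3.9115
Population G: 1 + 3.94 = 4.94

3.91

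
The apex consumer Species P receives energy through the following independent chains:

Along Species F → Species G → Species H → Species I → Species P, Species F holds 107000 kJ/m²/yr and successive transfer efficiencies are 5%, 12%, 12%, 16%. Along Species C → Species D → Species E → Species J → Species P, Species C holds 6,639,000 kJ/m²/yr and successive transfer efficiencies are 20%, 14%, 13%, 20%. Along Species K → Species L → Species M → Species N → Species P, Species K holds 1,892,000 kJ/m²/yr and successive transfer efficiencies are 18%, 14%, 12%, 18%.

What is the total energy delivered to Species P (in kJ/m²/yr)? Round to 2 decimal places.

5875.37 kJ/m²/yr

Via Species F: 107000 × 0.05 × 0.12 × 0.12 × 0.16 = 12.3264 kJ/m²/yr
Via Species C: 6639000 × 0.2 × 0.14 × 0.13 × 0.2 = 4833.192 kJ/m²/yr
Via Species K: 1892000 × 0.18 × 0.14 × 0.12 × 0.18 = 1029.85344 kJ/m²/yr
Total at Species P: 12.3264 + 4833.192 + 1029.85344 = 5875.37184 kJ/m²/yr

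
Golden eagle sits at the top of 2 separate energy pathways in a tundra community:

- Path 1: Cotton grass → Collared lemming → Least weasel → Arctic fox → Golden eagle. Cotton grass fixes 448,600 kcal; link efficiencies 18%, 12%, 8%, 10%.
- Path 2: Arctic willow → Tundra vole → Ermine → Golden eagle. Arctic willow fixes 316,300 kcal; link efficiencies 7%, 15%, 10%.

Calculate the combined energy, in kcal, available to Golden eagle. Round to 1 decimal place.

409.6 kcal

Path 1: 448600 × 0.18 × 0.12 × 0.08 × 0.1 = 77.51808 kcal
Path 2: 316300 × 0.07 × 0.15 × 0.1 = 332.115 kcal
Total at Golden eagle: 77.51808 + 332.115 = 409.63308 kcal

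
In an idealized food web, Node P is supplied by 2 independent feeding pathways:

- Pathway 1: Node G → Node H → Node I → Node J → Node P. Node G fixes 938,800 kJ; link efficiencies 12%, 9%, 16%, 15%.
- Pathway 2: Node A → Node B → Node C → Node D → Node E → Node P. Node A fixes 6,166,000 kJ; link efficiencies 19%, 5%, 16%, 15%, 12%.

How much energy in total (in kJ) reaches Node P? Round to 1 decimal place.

412.0 kJ

Pathway 1: 938800 × 0.12 × 0.09 × 0.16 × 0.15 = 243.33696 kJ
Pathway 2: 6166000 × 0.19 × 0.05 × 0.16 × 0.15 × 0.12 = 168.70176 kJ
Total at Node P: 243.33696 + 168.70176 = 412.03872 kJ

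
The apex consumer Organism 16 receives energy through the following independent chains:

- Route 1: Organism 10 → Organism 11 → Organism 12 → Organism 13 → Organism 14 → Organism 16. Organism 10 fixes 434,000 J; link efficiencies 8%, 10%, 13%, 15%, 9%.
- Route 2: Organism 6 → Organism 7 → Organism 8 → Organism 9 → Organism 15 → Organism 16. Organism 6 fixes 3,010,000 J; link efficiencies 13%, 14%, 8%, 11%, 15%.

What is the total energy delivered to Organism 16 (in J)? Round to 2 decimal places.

78.41 J

Route 1: 434000 × 0.08 × 0.1 × 0.13 × 0.15 × 0.09 = 6.09336 J
Route 2: 3010000 × 0.13 × 0.14 × 0.08 × 0.11 × 0.15 = 72.31224 J
Total at Organism 16: 6.09336 + 72.31224 = 78.4056 J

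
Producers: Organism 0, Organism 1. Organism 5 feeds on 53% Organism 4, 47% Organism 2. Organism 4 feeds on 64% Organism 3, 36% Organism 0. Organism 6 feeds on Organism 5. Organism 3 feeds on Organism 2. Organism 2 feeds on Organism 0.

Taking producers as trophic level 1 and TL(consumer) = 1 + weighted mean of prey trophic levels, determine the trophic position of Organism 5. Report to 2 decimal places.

3.68

Organism 2: 1 + 1 = 2
Organism 3: 1 + 2 = 3
Organism 4: 1 + (0.64×3 + 0.36×1) = 3.28
Organism 5: 1 + (0.53×3.28 + 0.47×2) = 3.6784
Organism 6: 1 + 3.6784 = 4.6784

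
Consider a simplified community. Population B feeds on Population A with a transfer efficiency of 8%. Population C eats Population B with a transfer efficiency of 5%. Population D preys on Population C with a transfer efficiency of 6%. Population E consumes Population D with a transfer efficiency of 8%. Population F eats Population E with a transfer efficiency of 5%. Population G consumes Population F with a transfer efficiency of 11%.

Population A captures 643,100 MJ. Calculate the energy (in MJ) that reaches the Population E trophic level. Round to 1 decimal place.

Population B: 643100 × 0.08 = 51448 MJ
Population C: 51448 × 0.05 = 2572.4 MJ
Population D: 2572.4 × 0.06 = 154.344 MJ
Population E: 154.344 × 0.08 = 12.34752 MJ

12.3 MJ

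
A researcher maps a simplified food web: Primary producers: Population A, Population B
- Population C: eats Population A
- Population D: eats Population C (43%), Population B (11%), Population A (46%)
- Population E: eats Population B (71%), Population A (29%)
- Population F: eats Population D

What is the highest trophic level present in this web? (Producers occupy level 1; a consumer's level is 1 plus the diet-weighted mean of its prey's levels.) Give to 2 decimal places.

3.43

Population C: 1 + 1 = 2
Population D: 1 + (0.43×2 + 0.11×1 + 0.46×1) = 2.43
Population E: 1 + (0.71×1 + 0.29×1) = 2
Population F: 1 + 2.43 = 3.43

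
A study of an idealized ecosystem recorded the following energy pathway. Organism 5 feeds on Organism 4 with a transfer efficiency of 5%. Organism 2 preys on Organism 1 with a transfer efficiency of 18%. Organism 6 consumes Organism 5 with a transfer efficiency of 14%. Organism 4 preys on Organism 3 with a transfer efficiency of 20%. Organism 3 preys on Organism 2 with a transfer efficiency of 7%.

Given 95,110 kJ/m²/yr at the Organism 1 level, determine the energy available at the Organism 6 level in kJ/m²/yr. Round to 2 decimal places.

1.68 kJ/m²/yr

Organism 2: 95110 × 0.18 = 17119.8 kJ/m²/yr
Organism 3: 17119.8 × 0.07 = 1198.386 kJ/m²/yr
Organism 4: 1198.386 × 0.2 = 239.6772 kJ/m²/yr
Organism 5: 239.6772 × 0.05 = 11.98386 kJ/m²/yr
Organism 6: 11.98386 × 0.14 = 1.6777404 kJ/m²/yr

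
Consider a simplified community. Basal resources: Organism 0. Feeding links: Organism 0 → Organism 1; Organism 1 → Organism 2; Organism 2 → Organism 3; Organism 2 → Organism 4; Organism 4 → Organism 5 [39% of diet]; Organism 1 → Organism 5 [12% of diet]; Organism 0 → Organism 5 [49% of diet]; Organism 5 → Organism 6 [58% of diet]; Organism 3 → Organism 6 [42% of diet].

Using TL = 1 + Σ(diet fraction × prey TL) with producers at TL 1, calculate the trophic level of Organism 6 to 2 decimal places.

Organism 1: 1 + 1 = 2
Organism 2: 1 + 2 = 3
Organism 3: 1 + 3 = 4
Organism 4: 1 + 3 = 4
Organism 5: 1 + (0.39×4 + 0.12×2 + 0.49×1) = 3.29
Organism 6: 1 + (0.58×3.29 + 0.42×4) = 4.5882

4.59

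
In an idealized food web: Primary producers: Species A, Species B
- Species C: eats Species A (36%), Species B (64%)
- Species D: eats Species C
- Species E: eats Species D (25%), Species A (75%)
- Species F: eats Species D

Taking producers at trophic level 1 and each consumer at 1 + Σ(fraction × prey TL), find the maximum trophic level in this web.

Species C: 1 + (0.36×1 + 0.64×1) = 2
Species D: 1 + 2 = 3
Species E: 1 + (0.25×3 + 0.75×1) = 2.5
Species F: 1 + 3 = 4

4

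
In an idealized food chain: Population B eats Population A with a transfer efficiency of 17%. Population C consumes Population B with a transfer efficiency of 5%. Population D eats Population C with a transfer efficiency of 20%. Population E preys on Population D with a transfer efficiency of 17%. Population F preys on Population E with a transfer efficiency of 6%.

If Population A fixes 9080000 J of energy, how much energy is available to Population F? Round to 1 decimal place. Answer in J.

Population B: 9080000 × 0.17 = 1543600 J
Population C: 1543600 × 0.05 = 77180 J
Population D: 77180 × 0.2 = 15436 J
Population E: 15436 × 0.17 = 2624.12 J
Population F: 2624.12 × 0.06 = 157.4472 J

157.4 J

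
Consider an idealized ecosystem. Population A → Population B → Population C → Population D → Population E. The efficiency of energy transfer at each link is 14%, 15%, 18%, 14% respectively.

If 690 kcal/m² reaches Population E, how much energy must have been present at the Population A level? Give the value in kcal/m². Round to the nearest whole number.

Cumulative transfer efficiency: 0.14 × 0.15 × 0.18 × 0.14 = 0.0005292
Population A energy = 690 / 0.0005292 = 1303855 kcal/m²

1303855 kcal/m²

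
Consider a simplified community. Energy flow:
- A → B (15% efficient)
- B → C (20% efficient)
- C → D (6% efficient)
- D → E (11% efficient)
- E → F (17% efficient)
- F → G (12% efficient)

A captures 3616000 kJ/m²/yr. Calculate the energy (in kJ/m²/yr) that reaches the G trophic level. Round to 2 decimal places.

14.61 kJ/m²/yr

B: 3616000 × 0.15 = 542400 kJ/m²/yr
C: 542400 × 0.2 = 108480 kJ/m²/yr
D: 108480 × 0.06 = 6508.8 kJ/m²/yr
E: 6508.8 × 0.11 = 715.968 kJ/m²/yr
F: 715.968 × 0.17 = 121.71456 kJ/m²/yr
G: 121.71456 × 0.12 = 14.6057472 kJ/m²/yr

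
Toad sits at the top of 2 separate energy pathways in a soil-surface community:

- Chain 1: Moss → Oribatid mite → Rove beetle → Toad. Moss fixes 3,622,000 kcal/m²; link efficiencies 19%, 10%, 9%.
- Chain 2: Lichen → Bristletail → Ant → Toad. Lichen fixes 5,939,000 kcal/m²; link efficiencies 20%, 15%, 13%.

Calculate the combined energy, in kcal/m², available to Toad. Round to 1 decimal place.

29355.7 kcal/m²

Chain 1: 3622000 × 0.19 × 0.1 × 0.09 = 6193.62 kcal/m²
Chain 2: 5939000 × 0.2 × 0.15 × 0.13 = 23162.1 kcal/m²
Total at Toad: 6193.62 + 23162.1 = 29355.72 kcal/m²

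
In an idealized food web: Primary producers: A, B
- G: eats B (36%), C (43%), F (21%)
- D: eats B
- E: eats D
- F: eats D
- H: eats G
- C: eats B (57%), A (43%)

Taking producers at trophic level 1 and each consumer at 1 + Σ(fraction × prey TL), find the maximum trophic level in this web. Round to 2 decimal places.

3.85

C: 1 + (0.57×1 + 0.43×1) = 2
D: 1 + 1 = 2
E: 1 + 2 = 3
F: 1 + 2 = 3
G: 1 + (0.36×1 + 0.43×2 + 0.21×3) = 2.85
H: 1 + 2.85 = 3.85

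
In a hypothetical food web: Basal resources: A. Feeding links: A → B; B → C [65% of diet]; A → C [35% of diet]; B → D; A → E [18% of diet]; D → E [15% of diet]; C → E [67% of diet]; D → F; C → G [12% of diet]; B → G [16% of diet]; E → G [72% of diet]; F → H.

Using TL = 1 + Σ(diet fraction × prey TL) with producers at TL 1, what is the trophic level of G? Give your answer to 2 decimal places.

B: 1 + 1 = 2
C: 1 + (0.65×2 + 0.35×1) = 2.65
D: 1 + 2 = 3
E: 1 + (0.18×1 + 0.15×3 + 0.67×2.65) = 3.4055
F: 1 + 3 = 4
G: 1 + (0.12×2.65 + 0.16×2 + 0.72×3.4055) = 4.08996
H: 1 + 4 = 5

4.09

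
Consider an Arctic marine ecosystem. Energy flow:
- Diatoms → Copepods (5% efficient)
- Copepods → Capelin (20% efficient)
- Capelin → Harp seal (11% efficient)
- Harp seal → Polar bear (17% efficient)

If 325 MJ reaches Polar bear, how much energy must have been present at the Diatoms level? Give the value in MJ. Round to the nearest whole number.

1737968 MJ

Cumulative transfer efficiency: 0.05 × 0.2 × 0.11 × 0.17 = 0.000187
Diatoms energy = 325 / 0.000187 = 1737968 MJ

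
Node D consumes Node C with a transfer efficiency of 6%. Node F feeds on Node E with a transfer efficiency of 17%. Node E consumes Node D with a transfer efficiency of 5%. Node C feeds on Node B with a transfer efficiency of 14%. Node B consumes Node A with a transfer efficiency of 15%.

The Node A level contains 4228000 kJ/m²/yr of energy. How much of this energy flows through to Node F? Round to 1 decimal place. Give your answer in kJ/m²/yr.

Node B: 4228000 × 0.15 = 634200 kJ/m²/yr
Node C: 634200 × 0.14 = 88788 kJ/m²/yr
Node D: 88788 × 0.06 = 5327.28 kJ/m²/yr
Node E: 5327.28 × 0.05 = 266.364 kJ/m²/yr
Node F: 266.364 × 0.17 = 45.28188 kJ/m²/yr

45.3 kJ/m²/yr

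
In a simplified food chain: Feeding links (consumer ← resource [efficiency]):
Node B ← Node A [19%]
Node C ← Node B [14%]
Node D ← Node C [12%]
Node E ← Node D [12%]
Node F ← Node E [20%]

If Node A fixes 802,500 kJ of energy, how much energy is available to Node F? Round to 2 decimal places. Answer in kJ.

61.48 kJ

Node B: 802500 × 0.19 = 152475 kJ
Node C: 152475 × 0.14 = 21346.5 kJ
Node D: 21346.5 × 0.12 = 2561.58 kJ
Node E: 2561.58 × 0.12 = 307.3896 kJ
Node F: 307.3896 × 0.2 = 61.47792 kJ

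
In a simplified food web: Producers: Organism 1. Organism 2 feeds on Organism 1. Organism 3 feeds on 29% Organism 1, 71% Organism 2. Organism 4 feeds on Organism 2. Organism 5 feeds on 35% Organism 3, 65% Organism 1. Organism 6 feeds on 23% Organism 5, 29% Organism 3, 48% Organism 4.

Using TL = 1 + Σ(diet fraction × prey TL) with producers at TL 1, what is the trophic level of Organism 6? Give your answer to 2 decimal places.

Organism 2: 1 + 1 = 2
Organism 3: 1 + (0.29×1 + 0.71×2) = 2.71
Organism 4: 1 + 2 = 3
Organism 5: 1 + (0.35×2.71 + 0.65×1) = 2.5985
Organism 6: 1 + (0.23×2.5985 + 0.29×2.71 + 0.48×3) = 3.823555

3.82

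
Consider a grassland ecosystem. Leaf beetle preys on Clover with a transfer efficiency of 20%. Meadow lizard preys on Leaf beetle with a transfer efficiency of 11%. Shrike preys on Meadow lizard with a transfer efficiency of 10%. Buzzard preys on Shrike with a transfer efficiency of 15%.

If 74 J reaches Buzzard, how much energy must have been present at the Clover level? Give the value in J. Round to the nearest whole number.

224242 J

Cumulative transfer efficiency: 0.2 × 0.11 × 0.1 × 0.15 = 0.00033
Clover energy = 74 / 0.00033 = 224242 J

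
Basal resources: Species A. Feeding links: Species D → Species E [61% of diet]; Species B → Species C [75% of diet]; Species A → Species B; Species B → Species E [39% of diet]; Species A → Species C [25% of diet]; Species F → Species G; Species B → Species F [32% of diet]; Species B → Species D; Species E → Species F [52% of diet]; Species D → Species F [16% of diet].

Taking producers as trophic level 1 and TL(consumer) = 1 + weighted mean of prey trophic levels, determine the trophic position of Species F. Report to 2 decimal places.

Species B: 1 + 1 = 2
Species C: 1 + (0.25×1 + 0.75×2) = 2.75
Species D: 1 + 2 = 3
Species E: 1 + (0.39×2 + 0.61×3) = 3.61
Species F: 1 + (0.52×3.61 + 0.16×3 + 0.32×2) = 3.9972
Species G: 1 + 3.9972 = 4.9972

4.00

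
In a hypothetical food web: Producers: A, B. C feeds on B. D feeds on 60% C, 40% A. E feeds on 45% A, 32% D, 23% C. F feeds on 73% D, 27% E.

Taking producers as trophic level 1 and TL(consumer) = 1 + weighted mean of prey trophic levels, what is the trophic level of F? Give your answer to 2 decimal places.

3.64

C: 1 + 1 = 2
D: 1 + (0.6×2 + 0.4×1) = 2.6
E: 1 + (0.45×1 + 0.32×2.6 + 0.23×2) = 2.742
F: 1 + (0.73×2.6 + 0.27×2.742) = 3.63834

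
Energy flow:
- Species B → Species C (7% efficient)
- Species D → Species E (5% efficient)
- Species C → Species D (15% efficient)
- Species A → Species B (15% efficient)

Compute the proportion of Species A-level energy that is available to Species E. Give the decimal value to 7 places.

0.0000788

Product of link efficiencies: 0.15 × 0.07 × 0.15 × 0.05 = 0.00007875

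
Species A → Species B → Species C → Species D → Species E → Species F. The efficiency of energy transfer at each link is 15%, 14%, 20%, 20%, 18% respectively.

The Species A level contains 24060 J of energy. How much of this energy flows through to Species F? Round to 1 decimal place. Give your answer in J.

3.6 J

Species B: 24060 × 0.15 = 3609 J
Species C: 3609 × 0.14 = 505.26 J
Species D: 505.26 × 0.2 = 101.052 J
Species E: 101.052 × 0.2 = 20.2104 J
Species F: 20.2104 × 0.18 = 3.637872 J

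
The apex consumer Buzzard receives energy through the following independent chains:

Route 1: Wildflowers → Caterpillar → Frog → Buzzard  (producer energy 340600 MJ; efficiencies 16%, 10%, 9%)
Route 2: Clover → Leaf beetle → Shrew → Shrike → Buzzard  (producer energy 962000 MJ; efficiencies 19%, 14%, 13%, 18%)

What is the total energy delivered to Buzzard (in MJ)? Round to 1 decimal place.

1089.3 MJ

Route 1: 340600 × 0.16 × 0.1 × 0.09 = 490.464 MJ
Route 2: 962000 × 0.19 × 0.14 × 0.13 × 0.18 = 598.78728 MJ
Total at Buzzard: 490.464 + 598.78728 = 1089.25128 MJ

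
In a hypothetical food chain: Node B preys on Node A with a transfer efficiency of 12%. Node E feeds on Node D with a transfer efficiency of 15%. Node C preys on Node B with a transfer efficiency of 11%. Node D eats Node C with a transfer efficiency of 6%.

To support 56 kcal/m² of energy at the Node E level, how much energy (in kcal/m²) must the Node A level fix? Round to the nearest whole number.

Cumulative transfer efficiency: 0.12 × 0.11 × 0.06 × 0.15 = 0.0001188
Node A energy = 56 / 0.0001188 = 471380 kcal/m²

471380 kcal/m²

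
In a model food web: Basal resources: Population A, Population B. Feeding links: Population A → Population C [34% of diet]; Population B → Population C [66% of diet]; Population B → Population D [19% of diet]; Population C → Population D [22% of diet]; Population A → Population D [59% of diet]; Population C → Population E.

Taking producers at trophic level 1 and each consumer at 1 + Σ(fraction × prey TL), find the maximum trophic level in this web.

3

Population C: 1 + (0.34×1 + 0.66×1) = 2
Population D: 1 + (0.19×1 + 0.22×2 + 0.59×1) = 2.22
Population E: 1 + 2 = 3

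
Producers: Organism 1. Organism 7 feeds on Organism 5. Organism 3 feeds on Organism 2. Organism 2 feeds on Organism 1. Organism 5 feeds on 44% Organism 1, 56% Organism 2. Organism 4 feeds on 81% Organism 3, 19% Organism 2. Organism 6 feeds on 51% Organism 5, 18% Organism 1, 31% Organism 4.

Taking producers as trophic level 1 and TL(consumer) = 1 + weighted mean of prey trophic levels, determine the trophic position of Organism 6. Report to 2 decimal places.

Organism 2: 1 + 1 = 2
Organism 3: 1 + 2 = 3
Organism 4: 1 + (0.81×3 + 0.19×2) = 3.81
Organism 5: 1 + (0.44×1 + 0.56×2) = 2.56
Organism 6: 1 + (0.51×2.56 + 0.18×1 + 0.31×3.81) = 3.6667
Organism 7: 1 + 2.56 = 3.56

3.67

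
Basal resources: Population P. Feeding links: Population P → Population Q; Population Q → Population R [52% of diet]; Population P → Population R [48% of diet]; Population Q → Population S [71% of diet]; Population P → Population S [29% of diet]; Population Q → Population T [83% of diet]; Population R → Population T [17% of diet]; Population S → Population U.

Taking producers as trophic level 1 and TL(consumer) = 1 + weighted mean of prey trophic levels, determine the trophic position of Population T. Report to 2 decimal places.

3.09

Population Q: 1 + 1 = 2
Population R: 1 + (0.52×2 + 0.48×1) = 2.52
Population S: 1 + (0.71×2 + 0.29×1) = 2.71
Population T: 1 + (0.83×2 + 0.17×2.52) = 3.0884
Population U: 1 + 2.71 = 3.71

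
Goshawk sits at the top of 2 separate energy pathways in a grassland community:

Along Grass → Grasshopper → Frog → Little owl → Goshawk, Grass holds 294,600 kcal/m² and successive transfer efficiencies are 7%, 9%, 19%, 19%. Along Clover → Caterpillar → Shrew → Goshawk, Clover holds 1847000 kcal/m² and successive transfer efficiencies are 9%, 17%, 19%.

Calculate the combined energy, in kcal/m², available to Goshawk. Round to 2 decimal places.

5436.23 kcal/m²

Via Grass: 294600 × 0.07 × 0.09 × 0.19 × 0.19 = 67.000878 kcal/m²
Via Clover: 1847000 × 0.09 × 0.17 × 0.19 = 5369.229 kcal/m²
Total at Goshawk: 67.000878 + 5369.229 = 5436.229878 kcal/m²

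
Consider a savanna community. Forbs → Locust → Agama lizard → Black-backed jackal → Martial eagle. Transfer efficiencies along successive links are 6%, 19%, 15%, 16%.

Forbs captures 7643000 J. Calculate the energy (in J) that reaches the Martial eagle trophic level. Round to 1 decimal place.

2091.1 J

Locust: 7643000 × 0.06 = 458580 J
Agama lizard: 458580 × 0.19 = 87130.2 J
Black-backed jackal: 87130.2 × 0.15 = 13069.53 J
Martial eagle: 13069.53 × 0.16 = 2091.1248 J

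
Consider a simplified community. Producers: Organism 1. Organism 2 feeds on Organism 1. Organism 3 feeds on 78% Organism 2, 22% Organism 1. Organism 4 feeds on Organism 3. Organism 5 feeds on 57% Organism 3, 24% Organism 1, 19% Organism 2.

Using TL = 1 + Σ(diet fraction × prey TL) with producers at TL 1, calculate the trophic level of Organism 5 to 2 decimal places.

3.20

Organism 2: 1 + 1 = 2
Organism 3: 1 + (0.78×2 + 0.22×1) = 2.78
Organism 4: 1 + 2.78 = 3.78
Organism 5: 1 + (0.57×2.78 + 0.24×1 + 0.19×2) = 3.2046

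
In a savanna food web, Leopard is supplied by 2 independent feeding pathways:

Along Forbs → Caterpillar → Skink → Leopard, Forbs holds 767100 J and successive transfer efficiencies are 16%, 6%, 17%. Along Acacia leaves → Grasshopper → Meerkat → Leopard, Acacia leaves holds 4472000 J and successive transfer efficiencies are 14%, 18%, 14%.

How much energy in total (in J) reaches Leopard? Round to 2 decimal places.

Via Forbs: 767100 × 0.16 × 0.06 × 0.17 = 1251.9072 J
Via Acacia leaves: 4472000 × 0.14 × 0.18 × 0.14 = 15777.216 J
Total at Leopard: 1251.9072 + 15777.216 = 17029.1232 J

17029.12 J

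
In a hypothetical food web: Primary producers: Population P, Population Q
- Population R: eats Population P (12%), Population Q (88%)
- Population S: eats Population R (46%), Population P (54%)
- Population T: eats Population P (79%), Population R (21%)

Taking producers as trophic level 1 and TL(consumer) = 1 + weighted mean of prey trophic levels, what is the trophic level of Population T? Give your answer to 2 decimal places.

Population R: 1 + (0.12×1 + 0.88×1) = 2
Population S: 1 + (0.46×2 + 0.54×1) = 2.46
Population T: 1 + (0.79×1 + 0.21×2) = 2.21

2.21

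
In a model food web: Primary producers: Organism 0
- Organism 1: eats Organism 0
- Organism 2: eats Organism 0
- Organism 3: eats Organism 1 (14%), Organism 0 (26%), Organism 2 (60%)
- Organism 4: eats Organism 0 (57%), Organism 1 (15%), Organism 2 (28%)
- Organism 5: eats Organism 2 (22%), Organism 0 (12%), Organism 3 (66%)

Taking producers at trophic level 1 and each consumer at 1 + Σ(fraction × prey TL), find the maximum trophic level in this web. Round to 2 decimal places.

3.37

Organism 1: 1 + 1 = 2
Organism 2: 1 + 1 = 2
Organism 3: 1 + (0.14×2 + 0.26×1 + 0.6×2) = 2.74
Organism 4: 1 + (0.57×1 + 0.15×2 + 0.28×2) = 2.43
Organism 5: 1 + (0.22×2 + 0.12×1 + 0.66×2.74) = 3.3684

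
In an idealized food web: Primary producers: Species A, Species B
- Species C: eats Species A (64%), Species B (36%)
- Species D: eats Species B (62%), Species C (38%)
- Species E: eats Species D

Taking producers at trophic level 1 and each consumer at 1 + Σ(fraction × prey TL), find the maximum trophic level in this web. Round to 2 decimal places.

3.38

Species C: 1 + (0.64×1 + 0.36×1) = 2
Species D: 1 + (0.62×1 + 0.38×2) = 2.38
Species E: 1 + 2.38 = 3.38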